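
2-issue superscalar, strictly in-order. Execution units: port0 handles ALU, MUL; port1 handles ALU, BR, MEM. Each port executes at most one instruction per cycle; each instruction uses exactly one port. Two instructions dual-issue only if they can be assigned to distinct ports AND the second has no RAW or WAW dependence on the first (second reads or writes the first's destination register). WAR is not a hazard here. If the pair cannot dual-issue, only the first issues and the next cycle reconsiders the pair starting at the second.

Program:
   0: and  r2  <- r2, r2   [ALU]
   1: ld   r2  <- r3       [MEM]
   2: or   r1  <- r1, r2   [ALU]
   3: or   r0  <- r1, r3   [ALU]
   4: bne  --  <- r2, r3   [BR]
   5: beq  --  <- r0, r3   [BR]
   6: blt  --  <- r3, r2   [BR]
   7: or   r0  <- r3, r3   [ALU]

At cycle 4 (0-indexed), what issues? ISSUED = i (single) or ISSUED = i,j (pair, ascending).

c0: i0 and  WAW r2
c1: i1 ld  RAW r2
c2: i2 or  RAW r1
c3: i3,i4 or bne  pair
c4: i5 beq  no-port BR/BR
c5: i6,i7 blt or  pair

ISSUED = 5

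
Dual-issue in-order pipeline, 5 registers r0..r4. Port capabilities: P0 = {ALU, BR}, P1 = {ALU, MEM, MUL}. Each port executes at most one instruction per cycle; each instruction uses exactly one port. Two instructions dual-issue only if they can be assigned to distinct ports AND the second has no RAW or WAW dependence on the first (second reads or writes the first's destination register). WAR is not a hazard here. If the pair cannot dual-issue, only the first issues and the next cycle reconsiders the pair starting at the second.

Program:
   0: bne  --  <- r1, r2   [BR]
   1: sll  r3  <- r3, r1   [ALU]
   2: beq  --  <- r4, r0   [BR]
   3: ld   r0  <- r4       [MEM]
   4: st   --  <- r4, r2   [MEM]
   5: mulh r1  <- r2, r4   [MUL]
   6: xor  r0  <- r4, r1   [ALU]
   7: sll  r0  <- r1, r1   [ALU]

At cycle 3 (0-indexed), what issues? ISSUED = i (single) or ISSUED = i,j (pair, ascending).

c0: i0+i1 bne.BR+sll.ALU  pair
c1: i2+i3 beq.BR+ld.MEM  pair
c2: i4 st.MEM  no-port MEM/MUL
c3: i5 mulh.MUL  RAW r1
c4: i6 xor.ALU  WAW r0
c5: i7 sll.ALU  tail

ISSUED = 5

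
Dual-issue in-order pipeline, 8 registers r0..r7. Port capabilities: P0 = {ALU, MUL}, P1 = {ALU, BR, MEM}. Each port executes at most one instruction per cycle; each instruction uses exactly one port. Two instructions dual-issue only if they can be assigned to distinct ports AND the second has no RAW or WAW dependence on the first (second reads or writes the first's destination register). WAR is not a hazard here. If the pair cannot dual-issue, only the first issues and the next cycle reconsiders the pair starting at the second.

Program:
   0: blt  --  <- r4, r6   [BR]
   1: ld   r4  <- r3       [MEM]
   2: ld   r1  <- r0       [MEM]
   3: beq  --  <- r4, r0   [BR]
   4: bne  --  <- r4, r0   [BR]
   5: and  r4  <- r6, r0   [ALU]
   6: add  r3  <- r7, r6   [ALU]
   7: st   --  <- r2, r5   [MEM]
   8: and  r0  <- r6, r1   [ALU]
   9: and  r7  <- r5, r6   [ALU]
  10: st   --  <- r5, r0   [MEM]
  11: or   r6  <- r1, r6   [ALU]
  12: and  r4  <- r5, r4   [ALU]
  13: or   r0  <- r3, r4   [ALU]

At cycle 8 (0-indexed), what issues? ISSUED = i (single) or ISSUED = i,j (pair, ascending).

[0] i0  blt.BR  -- no-port BR/MEM
[1] i1  ld.MEM  -- no-port MEM/MEM
[2] i2  ld.MEM  -- no-port MEM/BR
[3] i3  beq.BR  -- no-port BR/BR
[4] i4/i5  bne.BR;and.ALU  -- dual
[5] i6/i7  add.ALU;st.MEM  -- dual
[6] i8/i9  and.ALU;and.ALU  -- dual
[7] i10/i11  st.MEM;or.ALU  -- dual
[8] i12  and.ALU  -- RAW r4
[9] i13  or.ALU  -- tail

ISSUED = 12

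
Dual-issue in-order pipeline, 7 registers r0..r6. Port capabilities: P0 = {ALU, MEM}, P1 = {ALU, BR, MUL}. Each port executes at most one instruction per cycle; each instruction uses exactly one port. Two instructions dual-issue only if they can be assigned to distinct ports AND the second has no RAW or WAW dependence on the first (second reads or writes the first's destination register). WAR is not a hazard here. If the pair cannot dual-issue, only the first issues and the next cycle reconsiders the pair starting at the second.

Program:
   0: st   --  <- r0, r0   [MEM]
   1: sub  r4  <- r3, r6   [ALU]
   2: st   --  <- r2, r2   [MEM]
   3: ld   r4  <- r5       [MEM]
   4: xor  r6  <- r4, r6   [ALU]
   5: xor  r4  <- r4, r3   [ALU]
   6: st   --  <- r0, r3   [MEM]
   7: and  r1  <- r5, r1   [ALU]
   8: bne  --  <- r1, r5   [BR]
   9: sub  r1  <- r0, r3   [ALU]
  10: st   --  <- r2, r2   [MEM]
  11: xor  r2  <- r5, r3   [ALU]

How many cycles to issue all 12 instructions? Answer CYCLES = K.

  cy0 -> i0/i1 (st/sub) 2-wide
  cy1 -> i2 (st) no-port MEM/MEM
  cy2 -> i3 (ld) RAW r4
  cy3 -> i4/i5 (xor/xor) 2-wide
  cy4 -> i6/i7 (st/and) 2-wide
  cy5 -> i8/i9 (bne/sub) 2-wide
  cy6 -> i10/i11 (st/xor) 2-wide

CYCLES = 7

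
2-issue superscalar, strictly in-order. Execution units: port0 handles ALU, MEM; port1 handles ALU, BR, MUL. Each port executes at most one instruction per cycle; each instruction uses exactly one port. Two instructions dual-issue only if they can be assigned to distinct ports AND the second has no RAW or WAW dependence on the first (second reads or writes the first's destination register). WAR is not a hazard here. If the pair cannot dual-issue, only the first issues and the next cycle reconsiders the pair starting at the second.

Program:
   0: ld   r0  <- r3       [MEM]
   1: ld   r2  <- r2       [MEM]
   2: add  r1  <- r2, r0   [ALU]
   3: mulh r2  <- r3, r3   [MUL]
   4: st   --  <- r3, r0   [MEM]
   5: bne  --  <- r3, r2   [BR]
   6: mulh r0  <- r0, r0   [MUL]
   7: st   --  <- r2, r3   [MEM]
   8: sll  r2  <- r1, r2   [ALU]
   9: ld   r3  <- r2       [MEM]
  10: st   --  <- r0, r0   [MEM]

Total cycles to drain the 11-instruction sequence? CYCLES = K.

CYCLES = 8

#0 head=0: ld i0 no-port MEM/MEM
#1 head=1: ld i1 RAW r2
#2 head=2: add/mulh i2,i3 pair
#3 head=4: st/bne i4,i5 pair
#4 head=6: mulh/st i6,i7 pair
#5 head=8: sll i8 RAW r2
#6 head=9: ld i9 no-port MEM/MEM
#7 head=10: st i10 tail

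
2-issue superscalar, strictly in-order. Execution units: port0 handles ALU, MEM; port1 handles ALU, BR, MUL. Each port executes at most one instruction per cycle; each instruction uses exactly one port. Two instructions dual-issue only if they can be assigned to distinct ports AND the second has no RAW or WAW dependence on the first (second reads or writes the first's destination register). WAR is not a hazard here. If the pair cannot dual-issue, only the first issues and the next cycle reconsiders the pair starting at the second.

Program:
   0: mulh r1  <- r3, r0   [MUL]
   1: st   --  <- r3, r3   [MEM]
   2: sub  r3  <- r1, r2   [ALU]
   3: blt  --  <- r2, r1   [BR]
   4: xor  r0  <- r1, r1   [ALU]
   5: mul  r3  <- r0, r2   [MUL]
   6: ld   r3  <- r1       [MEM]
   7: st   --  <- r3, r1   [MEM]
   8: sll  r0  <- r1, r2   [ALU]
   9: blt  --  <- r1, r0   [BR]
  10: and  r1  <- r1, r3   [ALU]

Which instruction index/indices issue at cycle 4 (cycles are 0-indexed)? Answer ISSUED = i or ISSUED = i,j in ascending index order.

c0: i0/i1 mulh.MUL/st.MEM  pair
c1: i2/i3 sub.ALU/blt.BR  pair
c2: i4 xor.ALU  RAW r0
c3: i5 mul.MUL  WAW r3
c4: i6 ld.MEM  no-port MEM/MEM
c5: i7/i8 st.MEM/sll.ALU  pair
c6: i9/i10 blt.BR/and.ALU  pair

ISSUED = 6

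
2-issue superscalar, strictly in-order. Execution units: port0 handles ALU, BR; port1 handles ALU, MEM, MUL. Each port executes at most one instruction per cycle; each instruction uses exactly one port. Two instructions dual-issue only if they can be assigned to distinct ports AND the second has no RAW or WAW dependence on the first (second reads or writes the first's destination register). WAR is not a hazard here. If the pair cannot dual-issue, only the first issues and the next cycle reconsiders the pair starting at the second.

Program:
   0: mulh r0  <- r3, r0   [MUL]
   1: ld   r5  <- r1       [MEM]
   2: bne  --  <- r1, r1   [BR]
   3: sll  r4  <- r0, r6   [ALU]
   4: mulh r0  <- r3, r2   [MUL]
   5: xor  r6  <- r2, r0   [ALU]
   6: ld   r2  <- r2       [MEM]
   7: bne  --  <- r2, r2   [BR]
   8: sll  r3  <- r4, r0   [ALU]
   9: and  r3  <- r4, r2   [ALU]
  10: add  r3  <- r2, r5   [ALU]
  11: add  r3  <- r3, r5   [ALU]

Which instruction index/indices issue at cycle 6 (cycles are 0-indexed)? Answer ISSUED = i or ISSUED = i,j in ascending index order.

#0 head=0: mulh.MUL i0 no-port MUL/MEM
#1 head=1: ld.MEM+bne.BR i1+i2 dual
#2 head=3: sll.ALU+mulh.MUL i3+i4 dual
#3 head=5: xor.ALU+ld.MEM i5+i6 dual
#4 head=7: bne.BR+sll.ALU i7+i8 dual
#5 head=9: and.ALU i9 WAW r3
#6 head=10: add.ALU i10 RAW+WAW r3
#7 head=11: add.ALU i11 tail

ISSUED = 10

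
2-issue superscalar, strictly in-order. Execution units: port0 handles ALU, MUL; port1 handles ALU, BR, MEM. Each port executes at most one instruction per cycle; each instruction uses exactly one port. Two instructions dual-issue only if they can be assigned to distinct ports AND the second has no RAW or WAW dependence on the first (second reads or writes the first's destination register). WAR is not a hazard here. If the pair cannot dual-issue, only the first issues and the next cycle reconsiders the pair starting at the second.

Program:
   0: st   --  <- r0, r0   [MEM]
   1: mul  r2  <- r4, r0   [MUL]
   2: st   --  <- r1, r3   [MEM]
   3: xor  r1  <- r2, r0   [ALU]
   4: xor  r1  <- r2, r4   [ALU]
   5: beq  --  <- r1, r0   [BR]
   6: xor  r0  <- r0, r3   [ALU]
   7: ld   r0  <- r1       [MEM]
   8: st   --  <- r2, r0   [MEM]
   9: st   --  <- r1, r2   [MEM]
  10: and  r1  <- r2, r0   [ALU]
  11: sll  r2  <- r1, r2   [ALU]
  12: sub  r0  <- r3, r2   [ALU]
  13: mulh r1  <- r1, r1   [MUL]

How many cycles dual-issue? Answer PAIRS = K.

c0: i0&i1 st mul  2-wide
c1: i2&i3 st xor  2-wide
c2: i4 xor  RAW r1
c3: i5&i6 beq xor  2-wide
c4: i7 ld  no-port MEM/MEM
c5: i8 st  no-port MEM/MEM
c6: i9&i10 st and  2-wide
c7: i11 sll  RAW r2
c8: i12&i13 sub mulh  2-wide

PAIRS = 5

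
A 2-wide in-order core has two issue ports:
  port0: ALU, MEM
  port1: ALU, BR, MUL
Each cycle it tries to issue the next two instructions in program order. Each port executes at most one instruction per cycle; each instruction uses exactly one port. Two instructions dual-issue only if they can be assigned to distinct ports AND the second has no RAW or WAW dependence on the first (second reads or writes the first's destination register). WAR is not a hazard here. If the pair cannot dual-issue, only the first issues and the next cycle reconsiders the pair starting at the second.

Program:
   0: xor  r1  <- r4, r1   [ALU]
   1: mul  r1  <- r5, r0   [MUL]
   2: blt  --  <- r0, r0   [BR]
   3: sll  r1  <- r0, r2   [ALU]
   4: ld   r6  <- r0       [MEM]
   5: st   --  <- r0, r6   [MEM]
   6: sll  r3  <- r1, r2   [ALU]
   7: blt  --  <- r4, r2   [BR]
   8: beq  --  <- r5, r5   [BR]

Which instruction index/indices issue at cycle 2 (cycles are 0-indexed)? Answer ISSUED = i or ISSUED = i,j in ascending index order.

[0] i0  xor.ALU  -- WAW r1
[1] i1  mul.MUL  -- no-port MUL/BR
[2] i2/i3  blt.BR+sll.ALU  -- dual
[3] i4  ld.MEM  -- no-port MEM/MEM
[4] i5/i6  st.MEM+sll.ALU  -- dual
[5] i7  blt.BR  -- no-port BR/BR
[6] i8  beq.BR  -- tail

ISSUED = 2,3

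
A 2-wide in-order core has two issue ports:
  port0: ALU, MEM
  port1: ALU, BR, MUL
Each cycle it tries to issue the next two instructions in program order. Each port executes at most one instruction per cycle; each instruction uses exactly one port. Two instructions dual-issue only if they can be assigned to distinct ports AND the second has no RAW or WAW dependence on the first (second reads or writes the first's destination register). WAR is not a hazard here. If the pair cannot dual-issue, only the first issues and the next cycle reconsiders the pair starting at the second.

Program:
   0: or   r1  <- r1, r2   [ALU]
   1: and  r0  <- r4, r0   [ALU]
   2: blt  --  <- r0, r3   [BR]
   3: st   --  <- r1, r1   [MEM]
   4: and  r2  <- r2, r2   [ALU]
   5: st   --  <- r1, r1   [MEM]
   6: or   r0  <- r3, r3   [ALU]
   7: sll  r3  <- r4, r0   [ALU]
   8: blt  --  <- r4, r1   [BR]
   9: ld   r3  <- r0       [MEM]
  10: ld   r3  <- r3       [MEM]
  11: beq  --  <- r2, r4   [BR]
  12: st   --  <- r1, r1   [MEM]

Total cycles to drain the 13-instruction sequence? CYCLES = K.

CYCLES = 8

  cy0 -> i0+i1 (or.ALU+and.ALU) dual
  cy1 -> i2+i3 (blt.BR+st.MEM) dual
  cy2 -> i4+i5 (and.ALU+st.MEM) dual
  cy3 -> i6 (or.ALU) RAW r0
  cy4 -> i7+i8 (sll.ALU+blt.BR) dual
  cy5 -> i9 (ld.MEM) no-port MEM/MEM
  cy6 -> i10+i11 (ld.MEM+beq.BR) dual
  cy7 -> i12 (st.MEM) tail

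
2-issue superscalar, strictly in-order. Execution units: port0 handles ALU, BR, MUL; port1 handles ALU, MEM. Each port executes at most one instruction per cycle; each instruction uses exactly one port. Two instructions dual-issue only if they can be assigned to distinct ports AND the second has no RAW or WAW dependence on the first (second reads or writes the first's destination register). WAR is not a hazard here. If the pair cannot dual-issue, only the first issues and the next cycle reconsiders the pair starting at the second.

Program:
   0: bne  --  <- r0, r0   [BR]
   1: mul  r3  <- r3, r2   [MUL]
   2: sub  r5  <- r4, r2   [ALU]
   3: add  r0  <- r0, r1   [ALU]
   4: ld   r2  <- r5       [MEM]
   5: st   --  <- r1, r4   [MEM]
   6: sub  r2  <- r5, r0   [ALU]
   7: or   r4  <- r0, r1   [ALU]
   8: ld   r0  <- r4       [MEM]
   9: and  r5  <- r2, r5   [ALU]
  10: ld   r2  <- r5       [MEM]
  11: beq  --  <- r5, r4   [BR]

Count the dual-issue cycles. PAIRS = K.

PAIRS = 5

  cy0 -> i0 (bne.BR) no-port BR/MUL
  cy1 -> i1+i2 (mul.MUL+sub.ALU) dual
  cy2 -> i3+i4 (add.ALU+ld.MEM) dual
  cy3 -> i5+i6 (st.MEM+sub.ALU) dual
  cy4 -> i7 (or.ALU) RAW r4
  cy5 -> i8+i9 (ld.MEM+and.ALU) dual
  cy6 -> i10+i11 (ld.MEM+beq.BR) dual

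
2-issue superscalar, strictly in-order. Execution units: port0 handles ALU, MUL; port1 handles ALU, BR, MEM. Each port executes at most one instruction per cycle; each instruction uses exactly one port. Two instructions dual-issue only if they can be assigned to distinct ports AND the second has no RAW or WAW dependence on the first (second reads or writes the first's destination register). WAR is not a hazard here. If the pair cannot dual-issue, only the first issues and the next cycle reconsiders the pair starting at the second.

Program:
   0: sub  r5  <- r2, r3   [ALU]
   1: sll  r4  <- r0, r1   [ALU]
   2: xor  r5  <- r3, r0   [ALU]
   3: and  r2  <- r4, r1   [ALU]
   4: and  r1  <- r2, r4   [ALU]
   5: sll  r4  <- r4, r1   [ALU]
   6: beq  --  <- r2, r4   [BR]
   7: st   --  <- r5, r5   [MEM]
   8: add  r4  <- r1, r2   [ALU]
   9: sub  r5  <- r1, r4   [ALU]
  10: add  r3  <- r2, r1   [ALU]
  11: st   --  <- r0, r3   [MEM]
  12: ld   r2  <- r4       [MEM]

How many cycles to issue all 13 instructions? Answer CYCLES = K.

t=0 i0+i1:sub;sll ; pair
t=1 i2+i3:xor;and ; pair
t=2 i4:and ; RAW r1
t=3 i5:sll ; RAW r4
t=4 i6:beq ; no-port BR/MEM
t=5 i7+i8:st;add ; pair
t=6 i9+i10:sub;add ; pair
t=7 i11:st ; no-port MEM/MEM
t=8 i12:ld ; tail

CYCLES = 9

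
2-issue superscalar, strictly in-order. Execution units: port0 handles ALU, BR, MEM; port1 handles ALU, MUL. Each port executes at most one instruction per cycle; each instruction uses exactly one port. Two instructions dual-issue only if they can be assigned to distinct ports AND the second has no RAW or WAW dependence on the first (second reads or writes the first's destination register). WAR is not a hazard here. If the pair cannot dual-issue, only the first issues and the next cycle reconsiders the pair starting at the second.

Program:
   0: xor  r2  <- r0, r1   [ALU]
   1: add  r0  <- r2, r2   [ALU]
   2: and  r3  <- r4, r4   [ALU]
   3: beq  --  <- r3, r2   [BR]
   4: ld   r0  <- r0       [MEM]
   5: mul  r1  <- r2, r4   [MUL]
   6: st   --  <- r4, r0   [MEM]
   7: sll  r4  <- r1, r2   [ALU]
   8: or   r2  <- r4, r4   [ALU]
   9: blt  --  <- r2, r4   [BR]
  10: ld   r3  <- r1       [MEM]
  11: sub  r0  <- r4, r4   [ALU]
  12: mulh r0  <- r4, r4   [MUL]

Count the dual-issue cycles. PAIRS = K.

#0 head=0: xor i0 RAW r2
#1 head=1: add and i1/i2 2-wide
#2 head=3: beq i3 no-port BR/MEM
#3 head=4: ld mul i4/i5 2-wide
#4 head=6: st sll i6/i7 2-wide
#5 head=8: or i8 RAW r2
#6 head=9: blt i9 no-port BR/MEM
#7 head=10: ld sub i10/i11 2-wide
#8 head=12: mulh i12 tail

PAIRS = 4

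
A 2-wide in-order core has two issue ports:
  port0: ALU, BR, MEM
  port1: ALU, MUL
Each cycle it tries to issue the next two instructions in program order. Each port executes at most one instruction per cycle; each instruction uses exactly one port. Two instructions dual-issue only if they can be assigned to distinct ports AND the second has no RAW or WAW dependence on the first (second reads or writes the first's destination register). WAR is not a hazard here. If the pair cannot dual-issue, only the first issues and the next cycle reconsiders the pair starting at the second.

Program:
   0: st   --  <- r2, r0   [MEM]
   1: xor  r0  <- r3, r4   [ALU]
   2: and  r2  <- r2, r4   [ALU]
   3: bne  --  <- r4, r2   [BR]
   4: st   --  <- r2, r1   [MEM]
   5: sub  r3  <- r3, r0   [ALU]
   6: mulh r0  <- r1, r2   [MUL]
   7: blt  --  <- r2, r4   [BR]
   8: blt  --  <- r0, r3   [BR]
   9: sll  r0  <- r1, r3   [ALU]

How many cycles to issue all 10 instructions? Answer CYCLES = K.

CYCLES = 6

  cy0 -> i0&i1 (st xor) dual
  cy1 -> i2 (and) RAW r2
  cy2 -> i3 (bne) no-port BR/MEM
  cy3 -> i4&i5 (st sub) dual
  cy4 -> i6&i7 (mulh blt) dual
  cy5 -> i8&i9 (blt sll) dual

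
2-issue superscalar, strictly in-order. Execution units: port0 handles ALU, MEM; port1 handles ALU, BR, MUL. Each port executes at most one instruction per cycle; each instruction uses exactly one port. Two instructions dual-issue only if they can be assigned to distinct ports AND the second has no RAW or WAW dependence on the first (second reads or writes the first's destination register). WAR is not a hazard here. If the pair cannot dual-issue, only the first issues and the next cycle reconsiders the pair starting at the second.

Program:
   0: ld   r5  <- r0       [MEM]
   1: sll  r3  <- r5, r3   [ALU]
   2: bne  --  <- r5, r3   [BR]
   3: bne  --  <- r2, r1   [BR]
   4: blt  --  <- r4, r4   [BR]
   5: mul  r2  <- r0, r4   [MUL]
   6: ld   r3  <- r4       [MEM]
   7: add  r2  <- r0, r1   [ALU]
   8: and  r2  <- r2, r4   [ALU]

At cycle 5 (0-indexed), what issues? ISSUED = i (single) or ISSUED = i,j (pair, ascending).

c0: i0 ld  RAW r5
c1: i1 sll  RAW r3
c2: i2 bne  no-port BR/BR
c3: i3 bne  no-port BR/BR
c4: i4 blt  no-port BR/MUL
c5: i5+i6 mul;ld  pair
c6: i7 add  RAW+WAW r2
c7: i8 and  tail

ISSUED = 5,6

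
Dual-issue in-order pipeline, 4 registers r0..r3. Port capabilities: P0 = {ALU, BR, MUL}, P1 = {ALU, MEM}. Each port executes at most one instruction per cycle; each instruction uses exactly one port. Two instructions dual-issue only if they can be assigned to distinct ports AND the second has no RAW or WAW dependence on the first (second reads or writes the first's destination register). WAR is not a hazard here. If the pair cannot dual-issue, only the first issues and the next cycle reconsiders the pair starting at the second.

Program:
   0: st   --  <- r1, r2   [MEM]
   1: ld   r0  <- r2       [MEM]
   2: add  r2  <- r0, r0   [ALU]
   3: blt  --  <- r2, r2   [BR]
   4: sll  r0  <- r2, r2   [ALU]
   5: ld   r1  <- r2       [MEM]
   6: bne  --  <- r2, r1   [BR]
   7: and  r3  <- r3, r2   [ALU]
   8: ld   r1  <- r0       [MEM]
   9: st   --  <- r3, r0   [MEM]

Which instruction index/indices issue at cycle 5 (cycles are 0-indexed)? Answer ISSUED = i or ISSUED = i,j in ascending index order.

t=0 i0:st ; no-port MEM/MEM
t=1 i1:ld ; RAW r0
t=2 i2:add ; RAW r2
t=3 i3/i4:blt/sll ; 2-wide
t=4 i5:ld ; RAW r1
t=5 i6/i7:bne/and ; 2-wide
t=6 i8:ld ; no-port MEM/MEM
t=7 i9:st ; tail

ISSUED = 6,7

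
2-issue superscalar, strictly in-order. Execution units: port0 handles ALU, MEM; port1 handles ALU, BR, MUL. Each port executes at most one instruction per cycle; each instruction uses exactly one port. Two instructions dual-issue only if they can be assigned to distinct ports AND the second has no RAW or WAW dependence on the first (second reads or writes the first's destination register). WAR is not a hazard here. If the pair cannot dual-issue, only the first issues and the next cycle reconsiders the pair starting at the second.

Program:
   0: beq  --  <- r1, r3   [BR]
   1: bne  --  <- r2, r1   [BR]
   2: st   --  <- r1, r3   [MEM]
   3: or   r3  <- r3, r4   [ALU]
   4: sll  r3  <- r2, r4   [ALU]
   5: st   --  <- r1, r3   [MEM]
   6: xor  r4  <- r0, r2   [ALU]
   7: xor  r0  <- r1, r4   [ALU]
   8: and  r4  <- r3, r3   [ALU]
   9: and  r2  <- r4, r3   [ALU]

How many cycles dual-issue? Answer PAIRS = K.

0. beq @i0  | no-port BR/BR
1. bne+st @i1/i2  | dual
2. or @i3  | WAW r3
3. sll @i4  | RAW r3
4. st+xor @i5/i6  | dual
5. xor+and @i7/i8  | dual
6. and @i9  | tail

PAIRS = 3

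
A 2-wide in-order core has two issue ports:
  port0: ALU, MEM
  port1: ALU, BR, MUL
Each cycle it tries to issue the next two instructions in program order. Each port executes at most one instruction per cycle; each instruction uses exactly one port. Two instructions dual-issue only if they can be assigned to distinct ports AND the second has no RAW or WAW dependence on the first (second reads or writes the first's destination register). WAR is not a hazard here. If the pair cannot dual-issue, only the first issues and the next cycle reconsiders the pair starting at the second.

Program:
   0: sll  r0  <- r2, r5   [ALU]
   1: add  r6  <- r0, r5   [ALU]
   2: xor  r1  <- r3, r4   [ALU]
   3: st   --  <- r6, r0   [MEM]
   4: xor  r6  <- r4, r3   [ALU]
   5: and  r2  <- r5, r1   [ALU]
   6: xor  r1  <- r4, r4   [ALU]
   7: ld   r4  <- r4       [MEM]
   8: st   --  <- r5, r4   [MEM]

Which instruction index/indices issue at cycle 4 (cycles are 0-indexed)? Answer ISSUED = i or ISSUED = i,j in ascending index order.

0. sll.ALU @i0  | RAW r0
1. add.ALU;xor.ALU @i1,i2  | dual
2. st.MEM;xor.ALU @i3,i4  | dual
3. and.ALU;xor.ALU @i5,i6  | dual
4. ld.MEM @i7  | no-port MEM/MEM
5. st.MEM @i8  | tail

ISSUED = 7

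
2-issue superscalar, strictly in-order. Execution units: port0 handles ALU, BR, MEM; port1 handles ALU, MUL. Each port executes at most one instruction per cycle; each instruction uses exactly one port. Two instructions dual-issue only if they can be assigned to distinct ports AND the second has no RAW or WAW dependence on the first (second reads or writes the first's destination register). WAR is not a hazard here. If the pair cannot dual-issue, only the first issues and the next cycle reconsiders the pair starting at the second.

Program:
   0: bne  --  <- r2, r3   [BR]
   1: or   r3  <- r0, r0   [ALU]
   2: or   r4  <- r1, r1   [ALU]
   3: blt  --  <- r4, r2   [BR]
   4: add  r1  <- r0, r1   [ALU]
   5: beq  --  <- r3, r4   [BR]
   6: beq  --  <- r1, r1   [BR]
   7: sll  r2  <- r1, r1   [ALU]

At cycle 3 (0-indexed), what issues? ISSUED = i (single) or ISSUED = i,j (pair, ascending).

#0 head=0: bne;or i0&i1 dual
#1 head=2: or i2 RAW r4
#2 head=3: blt;add i3&i4 dual
#3 head=5: beq i5 no-port BR/BR
#4 head=6: beq;sll i6&i7 dual

ISSUED = 5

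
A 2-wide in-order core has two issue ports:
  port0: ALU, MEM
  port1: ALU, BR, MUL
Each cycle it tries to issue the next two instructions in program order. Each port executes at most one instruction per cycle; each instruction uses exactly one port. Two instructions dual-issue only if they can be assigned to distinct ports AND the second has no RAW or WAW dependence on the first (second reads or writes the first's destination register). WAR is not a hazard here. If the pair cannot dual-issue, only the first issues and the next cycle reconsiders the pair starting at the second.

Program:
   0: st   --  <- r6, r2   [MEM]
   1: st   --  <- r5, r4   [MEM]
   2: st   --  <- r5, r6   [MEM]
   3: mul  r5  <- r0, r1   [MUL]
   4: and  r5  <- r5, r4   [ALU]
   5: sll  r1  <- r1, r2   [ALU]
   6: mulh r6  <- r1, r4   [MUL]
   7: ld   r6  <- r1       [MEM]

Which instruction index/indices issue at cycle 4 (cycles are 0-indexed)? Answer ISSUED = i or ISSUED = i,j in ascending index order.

0. st.MEM @i0  | no-port MEM/MEM
1. st.MEM @i1  | no-port MEM/MEM
2. st.MEM;mul.MUL @i2+i3  | dual
3. and.ALU;sll.ALU @i4+i5  | dual
4. mulh.MUL @i6  | WAW r6
5. ld.MEM @i7  | tail

ISSUED = 6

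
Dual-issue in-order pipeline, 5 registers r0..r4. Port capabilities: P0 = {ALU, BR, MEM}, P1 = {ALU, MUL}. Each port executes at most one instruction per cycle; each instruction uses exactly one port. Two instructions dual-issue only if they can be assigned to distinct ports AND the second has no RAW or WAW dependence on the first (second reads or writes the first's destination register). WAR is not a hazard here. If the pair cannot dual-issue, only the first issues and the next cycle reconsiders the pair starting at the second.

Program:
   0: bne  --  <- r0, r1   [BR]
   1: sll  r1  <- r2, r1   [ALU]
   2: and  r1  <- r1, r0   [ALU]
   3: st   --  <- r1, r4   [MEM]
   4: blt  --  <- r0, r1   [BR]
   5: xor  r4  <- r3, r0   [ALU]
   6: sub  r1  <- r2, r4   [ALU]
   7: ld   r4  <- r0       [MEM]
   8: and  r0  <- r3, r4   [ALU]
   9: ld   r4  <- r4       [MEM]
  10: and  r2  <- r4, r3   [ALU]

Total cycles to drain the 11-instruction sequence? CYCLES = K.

CYCLES = 7

c0: i0/i1 bne/sll  dual
c1: i2 and  RAW r1
c2: i3 st  no-port MEM/BR
c3: i4/i5 blt/xor  dual
c4: i6/i7 sub/ld  dual
c5: i8/i9 and/ld  dual
c6: i10 and  tail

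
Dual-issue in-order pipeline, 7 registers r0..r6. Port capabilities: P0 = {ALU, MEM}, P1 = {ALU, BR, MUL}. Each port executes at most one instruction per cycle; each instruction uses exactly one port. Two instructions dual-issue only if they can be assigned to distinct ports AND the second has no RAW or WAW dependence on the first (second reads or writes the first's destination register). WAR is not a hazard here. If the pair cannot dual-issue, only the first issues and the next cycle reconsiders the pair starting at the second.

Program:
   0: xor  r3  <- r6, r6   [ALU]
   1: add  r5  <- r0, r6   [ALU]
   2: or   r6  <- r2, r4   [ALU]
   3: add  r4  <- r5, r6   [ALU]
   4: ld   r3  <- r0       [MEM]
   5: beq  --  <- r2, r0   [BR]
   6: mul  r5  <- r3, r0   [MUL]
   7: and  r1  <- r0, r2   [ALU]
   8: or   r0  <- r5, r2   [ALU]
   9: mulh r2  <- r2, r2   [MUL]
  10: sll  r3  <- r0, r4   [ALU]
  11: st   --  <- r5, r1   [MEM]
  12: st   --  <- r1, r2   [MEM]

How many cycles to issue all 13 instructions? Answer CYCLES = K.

0. xor;add @i0/i1  | 2-wide
1. or @i2  | RAW r6
2. add;ld @i3/i4  | 2-wide
3. beq @i5  | no-port BR/MUL
4. mul;and @i6/i7  | 2-wide
5. or;mulh @i8/i9  | 2-wide
6. sll;st @i10/i11  | 2-wide
7. st @i12  | tail

CYCLES = 8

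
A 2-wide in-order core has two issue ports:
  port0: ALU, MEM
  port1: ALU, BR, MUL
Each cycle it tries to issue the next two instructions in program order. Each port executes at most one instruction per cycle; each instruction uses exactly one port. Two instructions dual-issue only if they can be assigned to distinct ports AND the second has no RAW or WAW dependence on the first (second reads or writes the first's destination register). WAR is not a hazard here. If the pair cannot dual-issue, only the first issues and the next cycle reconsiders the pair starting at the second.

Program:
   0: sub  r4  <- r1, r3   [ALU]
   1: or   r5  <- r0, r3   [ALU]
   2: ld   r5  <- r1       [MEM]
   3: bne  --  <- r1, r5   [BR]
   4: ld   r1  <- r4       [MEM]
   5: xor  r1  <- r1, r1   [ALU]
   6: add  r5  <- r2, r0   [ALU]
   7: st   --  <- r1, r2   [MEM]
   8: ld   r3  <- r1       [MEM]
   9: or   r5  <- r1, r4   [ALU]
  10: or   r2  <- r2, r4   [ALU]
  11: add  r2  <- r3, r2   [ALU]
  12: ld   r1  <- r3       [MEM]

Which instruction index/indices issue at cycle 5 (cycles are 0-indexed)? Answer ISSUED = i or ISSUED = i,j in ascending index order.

0. sub.ALU or.ALU @i0&i1  | dual
1. ld.MEM @i2  | RAW r5
2. bne.BR ld.MEM @i3&i4  | dual
3. xor.ALU add.ALU @i5&i6  | dual
4. st.MEM @i7  | no-port MEM/MEM
5. ld.MEM or.ALU @i8&i9  | dual
6. or.ALU @i10  | RAW+WAW r2
7. add.ALU ld.MEM @i11&i12  | dual

ISSUED = 8,9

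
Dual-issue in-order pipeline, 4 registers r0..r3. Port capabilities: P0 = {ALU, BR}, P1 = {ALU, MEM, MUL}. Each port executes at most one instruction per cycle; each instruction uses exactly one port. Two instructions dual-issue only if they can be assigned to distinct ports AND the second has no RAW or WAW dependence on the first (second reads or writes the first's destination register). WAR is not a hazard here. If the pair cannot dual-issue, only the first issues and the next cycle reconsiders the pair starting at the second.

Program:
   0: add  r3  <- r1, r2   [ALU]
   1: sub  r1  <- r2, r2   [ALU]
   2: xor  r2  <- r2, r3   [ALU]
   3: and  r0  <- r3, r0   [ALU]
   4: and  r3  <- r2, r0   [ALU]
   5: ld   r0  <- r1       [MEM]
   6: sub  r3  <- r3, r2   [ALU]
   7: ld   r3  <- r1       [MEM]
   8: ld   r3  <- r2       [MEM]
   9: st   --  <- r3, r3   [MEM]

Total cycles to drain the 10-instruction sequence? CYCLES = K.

CYCLES = 7

t=0 i0/i1:add/sub ; pair
t=1 i2/i3:xor/and ; pair
t=2 i4/i5:and/ld ; pair
t=3 i6:sub ; WAW r3
t=4 i7:ld ; no-port MEM/MEM
t=5 i8:ld ; no-port MEM/MEM
t=6 i9:st ; tail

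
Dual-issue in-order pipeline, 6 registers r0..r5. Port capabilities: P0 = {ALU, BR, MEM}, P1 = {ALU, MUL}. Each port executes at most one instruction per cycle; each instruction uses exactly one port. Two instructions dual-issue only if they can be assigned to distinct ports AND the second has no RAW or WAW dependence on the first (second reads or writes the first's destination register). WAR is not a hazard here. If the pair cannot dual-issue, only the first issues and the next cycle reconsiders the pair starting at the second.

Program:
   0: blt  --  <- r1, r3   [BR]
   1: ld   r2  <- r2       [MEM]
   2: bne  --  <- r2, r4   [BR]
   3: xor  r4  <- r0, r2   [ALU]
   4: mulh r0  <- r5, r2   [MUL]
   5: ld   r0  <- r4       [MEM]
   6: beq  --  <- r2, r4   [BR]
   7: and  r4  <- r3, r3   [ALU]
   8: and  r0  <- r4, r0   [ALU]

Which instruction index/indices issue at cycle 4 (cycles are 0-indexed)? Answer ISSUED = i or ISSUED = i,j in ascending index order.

t=0 i0:blt.BR ; no-port BR/MEM
t=1 i1:ld.MEM ; no-port MEM/BR
t=2 i2&i3:bne.BR+xor.ALU ; 2-wide
t=3 i4:mulh.MUL ; WAW r0
t=4 i5:ld.MEM ; no-port MEM/BR
t=5 i6&i7:beq.BR+and.ALU ; 2-wide
t=6 i8:and.ALU ; tail

ISSUED = 5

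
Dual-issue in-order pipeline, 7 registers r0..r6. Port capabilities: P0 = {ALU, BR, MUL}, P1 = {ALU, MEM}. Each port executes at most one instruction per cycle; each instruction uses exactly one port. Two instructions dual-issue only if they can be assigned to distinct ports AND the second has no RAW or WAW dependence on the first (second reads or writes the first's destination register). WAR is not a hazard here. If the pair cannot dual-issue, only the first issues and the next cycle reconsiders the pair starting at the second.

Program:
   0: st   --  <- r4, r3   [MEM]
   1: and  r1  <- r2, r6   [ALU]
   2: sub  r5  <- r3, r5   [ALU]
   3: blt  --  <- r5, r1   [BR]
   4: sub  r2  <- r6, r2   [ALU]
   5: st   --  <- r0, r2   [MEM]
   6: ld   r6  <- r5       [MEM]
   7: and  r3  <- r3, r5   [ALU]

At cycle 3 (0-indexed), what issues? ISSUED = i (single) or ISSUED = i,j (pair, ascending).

[0] i0&i1  st and  -- 2-wide
[1] i2  sub  -- RAW r5
[2] i3&i4  blt sub  -- 2-wide
[3] i5  st  -- no-port MEM/MEM
[4] i6&i7  ld and  -- 2-wide

ISSUED = 5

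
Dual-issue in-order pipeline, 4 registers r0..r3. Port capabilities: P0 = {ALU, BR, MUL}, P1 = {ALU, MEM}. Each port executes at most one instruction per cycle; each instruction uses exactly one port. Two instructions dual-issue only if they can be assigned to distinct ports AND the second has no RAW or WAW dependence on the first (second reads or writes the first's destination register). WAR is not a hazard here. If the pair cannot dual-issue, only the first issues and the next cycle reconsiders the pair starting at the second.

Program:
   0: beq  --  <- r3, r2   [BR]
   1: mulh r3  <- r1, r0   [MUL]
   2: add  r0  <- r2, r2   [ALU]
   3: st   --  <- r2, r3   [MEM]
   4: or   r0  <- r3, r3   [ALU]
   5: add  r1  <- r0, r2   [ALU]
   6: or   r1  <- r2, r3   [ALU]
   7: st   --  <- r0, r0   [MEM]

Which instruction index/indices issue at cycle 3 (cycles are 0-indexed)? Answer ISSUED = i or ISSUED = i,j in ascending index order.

c0: i0 beq.BR  no-port BR/MUL
c1: i1,i2 mulh.MUL;add.ALU  dual
c2: i3,i4 st.MEM;or.ALU  dual
c3: i5 add.ALU  WAW r1
c4: i6,i7 or.ALU;st.MEM  dual

ISSUED = 5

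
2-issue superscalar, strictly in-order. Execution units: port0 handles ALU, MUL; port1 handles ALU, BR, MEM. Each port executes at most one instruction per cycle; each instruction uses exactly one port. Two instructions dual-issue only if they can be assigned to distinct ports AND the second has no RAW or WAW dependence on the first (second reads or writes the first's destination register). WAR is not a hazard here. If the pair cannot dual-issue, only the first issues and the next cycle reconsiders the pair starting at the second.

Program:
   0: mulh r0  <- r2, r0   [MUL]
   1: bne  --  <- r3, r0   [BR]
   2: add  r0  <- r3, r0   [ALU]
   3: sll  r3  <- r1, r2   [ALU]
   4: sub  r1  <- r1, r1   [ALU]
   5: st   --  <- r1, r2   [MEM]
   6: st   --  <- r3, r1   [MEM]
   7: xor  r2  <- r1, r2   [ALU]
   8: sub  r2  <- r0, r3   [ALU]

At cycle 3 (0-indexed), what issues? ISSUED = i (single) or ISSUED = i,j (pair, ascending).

ISSUED = 5

[0] i0  mulh  -- RAW r0
[1] i1,i2  bne add  -- 2-wide
[2] i3,i4  sll sub  -- 2-wide
[3] i5  st  -- no-port MEM/MEM
[4] i6,i7  st xor  -- 2-wide
[5] i8  sub  -- tail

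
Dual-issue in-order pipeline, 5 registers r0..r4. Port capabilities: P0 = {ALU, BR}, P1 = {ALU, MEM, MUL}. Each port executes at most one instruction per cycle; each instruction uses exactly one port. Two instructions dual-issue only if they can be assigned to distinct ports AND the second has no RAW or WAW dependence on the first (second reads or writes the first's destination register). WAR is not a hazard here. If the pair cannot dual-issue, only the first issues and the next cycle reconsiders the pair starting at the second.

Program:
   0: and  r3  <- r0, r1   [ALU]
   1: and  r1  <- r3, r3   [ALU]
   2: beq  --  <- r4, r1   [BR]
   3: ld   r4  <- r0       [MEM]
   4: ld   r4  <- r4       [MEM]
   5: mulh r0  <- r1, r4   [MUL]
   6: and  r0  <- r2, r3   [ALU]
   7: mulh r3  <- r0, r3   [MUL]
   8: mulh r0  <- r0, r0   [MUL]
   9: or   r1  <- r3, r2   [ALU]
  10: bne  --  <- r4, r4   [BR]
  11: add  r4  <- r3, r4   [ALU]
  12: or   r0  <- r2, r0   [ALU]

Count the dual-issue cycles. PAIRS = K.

PAIRS = 3

  cy0 -> i0 (and.ALU) RAW r3
  cy1 -> i1 (and.ALU) RAW r1
  cy2 -> i2&i3 (beq.BR+ld.MEM) dual
  cy3 -> i4 (ld.MEM) no-port MEM/MUL
  cy4 -> i5 (mulh.MUL) WAW r0
  cy5 -> i6 (and.ALU) RAW r0
  cy6 -> i7 (mulh.MUL) no-port MUL/MUL
  cy7 -> i8&i9 (mulh.MUL+or.ALU) dual
  cy8 -> i10&i11 (bne.BR+add.ALU) dual
  cy9 -> i12 (or.ALU) tail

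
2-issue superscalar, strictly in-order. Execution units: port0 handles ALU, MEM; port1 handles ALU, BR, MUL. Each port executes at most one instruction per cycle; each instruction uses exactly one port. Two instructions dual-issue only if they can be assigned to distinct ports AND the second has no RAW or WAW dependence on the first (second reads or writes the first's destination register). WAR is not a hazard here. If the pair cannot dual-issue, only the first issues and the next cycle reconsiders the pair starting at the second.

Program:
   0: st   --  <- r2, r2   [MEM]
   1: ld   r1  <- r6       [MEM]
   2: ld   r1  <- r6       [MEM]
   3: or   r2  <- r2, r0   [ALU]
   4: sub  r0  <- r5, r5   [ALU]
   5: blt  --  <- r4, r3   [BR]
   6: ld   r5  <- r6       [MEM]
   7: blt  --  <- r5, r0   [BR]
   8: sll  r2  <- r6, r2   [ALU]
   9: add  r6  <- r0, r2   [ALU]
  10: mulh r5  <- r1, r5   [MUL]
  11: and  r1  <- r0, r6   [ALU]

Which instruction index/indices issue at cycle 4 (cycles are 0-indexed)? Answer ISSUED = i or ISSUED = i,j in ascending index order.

  cy0 -> i0 (st.MEM) no-port MEM/MEM
  cy1 -> i1 (ld.MEM) no-port MEM/MEM
  cy2 -> i2/i3 (ld.MEM;or.ALU) 2-wide
  cy3 -> i4/i5 (sub.ALU;blt.BR) 2-wide
  cy4 -> i6 (ld.MEM) RAW r5
  cy5 -> i7/i8 (blt.BR;sll.ALU) 2-wide
  cy6 -> i9/i10 (add.ALU;mulh.MUL) 2-wide
  cy7 -> i11 (and.ALU) tail

ISSUED = 6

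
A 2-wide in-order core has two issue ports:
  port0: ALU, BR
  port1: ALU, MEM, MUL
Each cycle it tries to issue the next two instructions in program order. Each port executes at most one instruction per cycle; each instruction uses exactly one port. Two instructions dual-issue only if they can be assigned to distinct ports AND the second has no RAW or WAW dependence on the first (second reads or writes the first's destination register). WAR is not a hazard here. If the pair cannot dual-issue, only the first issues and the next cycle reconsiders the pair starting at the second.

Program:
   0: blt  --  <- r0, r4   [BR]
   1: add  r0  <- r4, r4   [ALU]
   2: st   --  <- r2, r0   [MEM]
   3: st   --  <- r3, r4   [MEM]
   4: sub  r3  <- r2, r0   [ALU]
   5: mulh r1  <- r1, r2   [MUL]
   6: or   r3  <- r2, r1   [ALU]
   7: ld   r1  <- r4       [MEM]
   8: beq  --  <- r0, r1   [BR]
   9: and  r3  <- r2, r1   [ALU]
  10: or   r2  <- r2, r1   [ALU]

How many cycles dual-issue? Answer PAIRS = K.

#0 head=0: blt;add i0/i1 pair
#1 head=2: st i2 no-port MEM/MEM
#2 head=3: st;sub i3/i4 pair
#3 head=5: mulh i5 RAW r1
#4 head=6: or;ld i6/i7 pair
#5 head=8: beq;and i8/i9 pair
#6 head=10: or i10 tail

PAIRS = 4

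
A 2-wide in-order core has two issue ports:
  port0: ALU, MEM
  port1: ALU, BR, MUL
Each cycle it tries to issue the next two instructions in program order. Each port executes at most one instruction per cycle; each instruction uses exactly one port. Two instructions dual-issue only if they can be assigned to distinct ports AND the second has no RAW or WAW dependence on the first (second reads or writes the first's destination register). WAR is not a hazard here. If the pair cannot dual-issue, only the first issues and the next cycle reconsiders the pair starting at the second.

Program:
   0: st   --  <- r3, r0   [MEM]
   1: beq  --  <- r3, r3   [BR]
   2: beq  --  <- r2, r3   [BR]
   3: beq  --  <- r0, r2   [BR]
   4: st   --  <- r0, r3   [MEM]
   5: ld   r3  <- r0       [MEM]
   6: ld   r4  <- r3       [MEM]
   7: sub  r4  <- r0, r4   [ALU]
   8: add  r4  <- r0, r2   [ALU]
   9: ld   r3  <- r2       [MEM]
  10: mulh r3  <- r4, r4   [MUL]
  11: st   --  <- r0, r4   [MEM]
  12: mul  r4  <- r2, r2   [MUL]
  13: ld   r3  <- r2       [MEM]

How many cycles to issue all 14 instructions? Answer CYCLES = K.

c0: i0/i1 st beq  2-wide
c1: i2 beq  no-port BR/BR
c2: i3/i4 beq st  2-wide
c3: i5 ld  no-port MEM/MEM
c4: i6 ld  RAW+WAW r4
c5: i7 sub  WAW r4
c6: i8/i9 add ld  2-wide
c7: i10/i11 mulh st  2-wide
c8: i12/i13 mul ld  2-wide

CYCLES = 9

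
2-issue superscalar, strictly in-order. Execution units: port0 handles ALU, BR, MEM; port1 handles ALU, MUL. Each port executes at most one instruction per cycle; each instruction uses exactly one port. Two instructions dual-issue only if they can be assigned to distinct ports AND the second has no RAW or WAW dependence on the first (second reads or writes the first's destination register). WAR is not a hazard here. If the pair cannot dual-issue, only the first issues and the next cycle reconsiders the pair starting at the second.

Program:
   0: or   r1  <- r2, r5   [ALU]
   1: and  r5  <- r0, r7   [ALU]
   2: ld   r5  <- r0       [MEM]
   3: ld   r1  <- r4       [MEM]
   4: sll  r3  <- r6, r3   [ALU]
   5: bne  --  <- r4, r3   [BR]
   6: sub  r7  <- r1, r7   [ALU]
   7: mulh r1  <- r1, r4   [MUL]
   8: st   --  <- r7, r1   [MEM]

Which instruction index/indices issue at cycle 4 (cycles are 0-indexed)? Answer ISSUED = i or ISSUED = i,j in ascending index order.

ISSUED = 7

#0 head=0: or and i0,i1 pair
#1 head=2: ld i2 no-port MEM/MEM
#2 head=3: ld sll i3,i4 pair
#3 head=5: bne sub i5,i6 pair
#4 head=7: mulh i7 RAW r1
#5 head=8: st i8 tail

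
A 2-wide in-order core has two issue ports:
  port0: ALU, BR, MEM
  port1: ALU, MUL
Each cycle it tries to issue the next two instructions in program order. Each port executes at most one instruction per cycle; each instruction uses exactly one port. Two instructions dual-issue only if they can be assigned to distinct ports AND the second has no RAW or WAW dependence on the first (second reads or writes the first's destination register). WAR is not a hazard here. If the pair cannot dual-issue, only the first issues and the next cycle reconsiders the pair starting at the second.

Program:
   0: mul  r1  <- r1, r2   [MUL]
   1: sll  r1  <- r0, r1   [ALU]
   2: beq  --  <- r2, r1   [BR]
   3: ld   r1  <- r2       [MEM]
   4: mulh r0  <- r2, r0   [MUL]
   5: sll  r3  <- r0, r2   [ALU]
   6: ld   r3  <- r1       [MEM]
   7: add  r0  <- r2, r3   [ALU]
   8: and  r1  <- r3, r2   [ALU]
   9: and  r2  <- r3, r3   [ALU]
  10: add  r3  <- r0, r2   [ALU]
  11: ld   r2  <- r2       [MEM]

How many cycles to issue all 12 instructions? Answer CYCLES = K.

CYCLES = 9

#0 head=0: mul i0 RAW+WAW r1
#1 head=1: sll i1 RAW r1
#2 head=2: beq i2 no-port BR/MEM
#3 head=3: ld mulh i3/i4 dual
#4 head=5: sll i5 WAW r3
#5 head=6: ld i6 RAW r3
#6 head=7: add and i7/i8 dual
#7 head=9: and i9 RAW r2
#8 head=10: add ld i10/i11 dual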